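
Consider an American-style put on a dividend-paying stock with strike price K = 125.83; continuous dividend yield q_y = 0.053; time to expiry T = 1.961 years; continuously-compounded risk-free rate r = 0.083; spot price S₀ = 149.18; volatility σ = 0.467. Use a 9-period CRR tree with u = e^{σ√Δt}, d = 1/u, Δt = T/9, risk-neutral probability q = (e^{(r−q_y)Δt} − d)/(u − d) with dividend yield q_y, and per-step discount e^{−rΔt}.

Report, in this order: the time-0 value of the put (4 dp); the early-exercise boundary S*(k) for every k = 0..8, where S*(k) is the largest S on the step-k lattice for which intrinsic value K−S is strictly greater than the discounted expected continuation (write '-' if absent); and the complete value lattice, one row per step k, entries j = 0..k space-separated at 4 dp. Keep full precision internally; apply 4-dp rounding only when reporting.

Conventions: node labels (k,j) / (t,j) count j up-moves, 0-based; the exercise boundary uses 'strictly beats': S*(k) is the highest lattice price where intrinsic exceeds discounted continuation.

price = 20.1103
boundary = - - - - 62.3771 50.1596 62.3771 77.5705 96.4646
tree:
20.1103
27.9311 11.7496
37.8224 17.4562 5.5333
49.7709 25.3305 8.9278 1.7781
63.4529 35.7225 14.1662 3.1478 0.2447
75.6704 48.6458 22.0060 5.5480 0.4620 0.0000
85.4950 63.4529 33.2356 9.7291 0.8723 0.0000 0.0000
93.3952 75.6704 48.2595 16.9611 1.6468 0.0000 0.0000 0.0000
99.7481 85.4950 63.4529 29.3654 3.1089 0.0000 0.0000 0.0000 0.0000
104.8566 93.3952 75.6704 48.2595 5.8692 0.0000 0.0000 0.0000 0.0000 0.0000

Δt=0.21789  u=1.24357  d=0.80413  q=0.46064  discount=0.98208
step 9 (expiry): payoffs max(K−S,0) = 104.8566 93.3952 75.6704 48.2595 5.8692 0.0000 0.0000 0.0000 0.0000 0.0000
step 8: (k=8,j=0): S=26.0819, K−S=99.7481, hold=97.7924 ⇒ V=99.7481 exercise | (k=8,j=1): S=40.3350, K−S=85.4950, hold=83.7029 ⇒ V=85.4950 exercise | (k=8,j=2): S=62.3771, K−S=63.4529, hold=61.9140 ⇒ V=63.4529 exercise | (k=8,j=3): S=96.4646, K−S=29.3654, hold=28.2179 ⇒ V=29.3654 exercise | (k=8,j=4): S=149.1800, K−S=0.0000, hold=3.1089 ⇒ V=3.1089 continue | (k=8,j=5): S=230.7031, K−S=0.0000, hold=0.0000 ⇒ V=0.0000 continue | (k=8,j=6): S=356.7764, K−S=0.0000, hold=0.0000 ⇒ V=0.0000 continue | (k=8,j=7): S=551.7456, K−S=0.0000, hold=0.0000 ⇒ V=0.0000 continue | (k=8,j=8): S=853.2606, K−S=0.0000, hold=0.0000 ⇒ V=0.0000 continue  boundary S*=96.4646
step 7: (k=7,j=0): S=32.4348, K−S=93.3952, hold=91.5125 ⇒ V=93.3952 exercise | (k=7,j=1): S=50.1596, K−S=75.6704, hold=73.9912 ⇒ V=75.6704 exercise | (k=7,j=2): S=77.5705, K−S=48.2595, hold=46.8950 ⇒ V=48.2595 exercise | (k=7,j=3): S=119.9608, K−S=5.8692, hold=16.9611 ⇒ V=16.9611 continue | (k=7,j=4): S=185.5163, K−S=0.0000, hold=1.6468 ⇒ V=1.6468 continue | (k=7,j=5): S=286.8962, K−S=0.0000, hold=0.0000 ⇒ V=0.0000 continue | (k=7,j=6): S=443.6776, K−S=0.0000, hold=0.0000 ⇒ V=0.0000 continue | (k=7,j=7): S=686.1362, K−S=0.0000, hold=0.0000 ⇒ V=0.0000 continue  boundary S*=77.5705
step 6: (k=6,j=0): S=40.3350, K−S=85.4950, hold=83.7029 ⇒ V=85.4950 exercise | (k=6,j=1): S=62.3771, K−S=63.4529, hold=61.9140 ⇒ V=63.4529 exercise | (k=6,j=2): S=96.4646, K−S=29.3654, hold=33.2356 ⇒ V=33.2356 continue | (k=6,j=3): S=149.1800, K−S=0.0000, hold=9.7291 ⇒ V=9.7291 continue | (k=6,j=4): S=230.7031, K−S=0.0000, hold=0.8723 ⇒ V=0.8723 continue | (k=6,j=5): S=356.7764, K−S=0.0000, hold=0.0000 ⇒ V=0.0000 continue | (k=6,j=6): S=551.7456, K−S=0.0000, hold=0.0000 ⇒ V=0.0000 continue  boundary S*=62.3771
step 5: (k=5,j=0): S=50.1596, K−S=75.6704, hold=73.9912 ⇒ V=75.6704 exercise | (k=5,j=1): S=77.5705, K−S=48.2595, hold=48.6458 ⇒ V=48.6458 continue | (k=5,j=2): S=119.9608, K−S=5.8692, hold=22.0060 ⇒ V=22.0060 continue | (k=5,j=3): S=185.5163, K−S=0.0000, hold=5.5480 ⇒ V=5.5480 continue | (k=5,j=4): S=286.8962, K−S=0.0000, hold=0.4620 ⇒ V=0.4620 continue | (k=5,j=5): S=443.6776, K−S=0.0000, hold=0.0000 ⇒ V=0.0000 continue  boundary S*=50.1596
step 4: (k=4,j=0): S=62.3771, K−S=63.4529, hold=62.0887 ⇒ V=63.4529 exercise | (k=4,j=1): S=96.4646, K−S=29.3654, hold=35.7225 ⇒ V=35.7225 continue | (k=4,j=2): S=149.1800, K−S=0.0000, hold=14.1662 ⇒ V=14.1662 continue | (k=4,j=3): S=230.7031, K−S=0.0000, hold=3.1478 ⇒ V=3.1478 continue | (k=4,j=4): S=356.7764, K−S=0.0000, hold=0.2447 ⇒ V=0.2447 continue  boundary S*=62.3771
step 3: (k=3,j=0): S=77.5705, K−S=48.2595, hold=49.7709 ⇒ V=49.7709 continue | (k=3,j=1): S=119.9608, K−S=5.8692, hold=25.3305 ⇒ V=25.3305 continue | (k=3,j=2): S=185.5163, K−S=0.0000, hold=8.9278 ⇒ V=8.9278 continue | (k=3,j=3): S=286.8962, K−S=0.0000, hold=1.7781 ⇒ V=1.7781 continue  boundary S*=-
step 2: (k=2,j=0): S=96.4646, K−S=29.3654, hold=37.8224 ⇒ V=37.8224 continue | (k=2,j=1): S=149.1800, K−S=0.0000, hold=17.4562 ⇒ V=17.4562 continue | (k=2,j=2): S=230.7031, K−S=0.0000, hold=5.5333 ⇒ V=5.5333 continue  boundary S*=-
step 1: (k=1,j=0): S=119.9608, K−S=5.8692, hold=27.9311 ⇒ V=27.9311 continue | (k=1,j=1): S=185.5163, K−S=0.0000, hold=11.7496 ⇒ V=11.7496 continue  boundary S*=-
step 0: (k=0,j=0): S=149.1800, K−S=0.0000, hold=20.1103 ⇒ V=20.1103 continue  boundary S*=-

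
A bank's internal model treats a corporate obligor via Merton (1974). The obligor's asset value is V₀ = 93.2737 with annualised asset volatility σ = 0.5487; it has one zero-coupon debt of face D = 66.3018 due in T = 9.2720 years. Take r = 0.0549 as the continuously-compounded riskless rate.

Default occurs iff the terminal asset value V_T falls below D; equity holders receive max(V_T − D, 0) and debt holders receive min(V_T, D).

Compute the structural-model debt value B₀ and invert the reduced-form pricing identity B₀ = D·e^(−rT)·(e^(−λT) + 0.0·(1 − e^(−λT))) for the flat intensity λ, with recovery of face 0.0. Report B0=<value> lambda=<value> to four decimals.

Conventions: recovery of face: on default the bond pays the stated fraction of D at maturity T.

B0=23.1673 lambda=0.0585

Work the structural quantities from V₀ = 93.2737 against face 66.3018:
d₁ = [ln(V₀/D) + (r + σ²/2)T] / (σ√T)
   = [ln(93.2737/66.3018) + (0.0549 + 0.5·0.5487²)·9.2720] / (0.5487·√9.2720)
   = [0.341321 + 1.904801] / 1.670789 = 1.344348
d₂ = d₁ − σ√T = 1.344348 − 1.670789 = -0.326441
N(d₁) = 0.910582,  N(d₂) = 0.372045,  e^(−rT) = 0.601077
E₀ = V₀·N(d₁) − D·e^(−rT)·N(d₂)
   = 93.2737·0.910582 − 66.3018·0.601077·0.372045 = 70.106437
B₀ = V₀ − E₀ = 93.2737 − 70.106437 = 23.167263
e^(−λT) = (B₀·e^(rT)/D − 0)/(1 − 0) = (23.1673·1.663681/66.3018 − 0)/1 = 0.58132666
λ = −ln(0.58132666)/9.2720 = 0.058503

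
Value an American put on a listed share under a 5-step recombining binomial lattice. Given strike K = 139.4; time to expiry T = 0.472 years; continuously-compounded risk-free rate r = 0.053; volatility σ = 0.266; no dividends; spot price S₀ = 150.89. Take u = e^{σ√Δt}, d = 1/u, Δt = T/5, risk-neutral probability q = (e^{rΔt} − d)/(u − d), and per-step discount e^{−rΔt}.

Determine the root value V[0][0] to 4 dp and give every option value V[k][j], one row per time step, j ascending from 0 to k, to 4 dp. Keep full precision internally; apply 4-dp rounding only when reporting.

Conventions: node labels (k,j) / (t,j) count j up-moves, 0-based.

Δt=0.09440  u=1.08516  d=0.92152  q=0.51023  discount=0.99501
step 5 (expiry): payoffs max(K−S,0) = 39.1252 21.3192 0.3514 0.0000 0.0000 0.0000
k=4: (k=4,j=0): S=108.8142, K−S=30.5858, hold=29.8901 ⇒ V=30.5858 exercise | (k=4,j=1): S=128.1365, K−S=11.2635, hold=10.5678 ⇒ V=11.2635 exercise | (k=4,j=2): S=150.8900, K−S=0.0000, hold=0.1712 ⇒ V=0.1712 continue | (k=4,j=3): S=177.6839, K−S=0.0000, hold=0.0000 ⇒ V=0.0000 continue | (k=4,j=4): S=209.2356, K−S=0.0000, hold=0.0000 ⇒ V=0.0000 continue
k=3: (k=3,j=0): S=118.0808, K−S=21.3192, hold=20.6235 ⇒ V=21.3192 exercise | (k=3,j=1): S=139.0486, K−S=0.3514, hold=5.5759 ⇒ V=5.5759 continue | (k=3,j=2): S=163.7398, K−S=0.0000, hold=0.0834 ⇒ V=0.0834 continue | (k=3,j=3): S=192.8154, K−S=0.0000, hold=0.0000 ⇒ V=0.0000 continue
k=2: (k=2,j=0): S=128.1365, K−S=11.2635, hold=13.2202 ⇒ V=13.2202 continue | (k=2,j=1): S=150.8900, K−S=0.0000, hold=2.7596 ⇒ V=2.7596 continue | (k=2,j=2): S=177.6839, K−S=0.0000, hold=0.0407 ⇒ V=0.0407 continue
k=1: (k=1,j=0): S=139.0486, K−S=0.3514, hold=7.8435 ⇒ V=7.8435 continue | (k=1,j=1): S=163.7398, K−S=0.0000, hold=1.3655 ⇒ V=1.3655 continue
k=0: (k=0,j=0): S=150.8900, K−S=0.0000, hold=4.5156 ⇒ V=4.5156 continue

price = 4.5156
tree:
4.5156
7.8435 1.3655
13.2202 2.7596 0.0407
21.3192 5.5759 0.0834 0.0000
30.5858 11.2635 0.1712 0.0000 0.0000
39.1252 21.3192 0.3514 0.0000 0.0000 0.0000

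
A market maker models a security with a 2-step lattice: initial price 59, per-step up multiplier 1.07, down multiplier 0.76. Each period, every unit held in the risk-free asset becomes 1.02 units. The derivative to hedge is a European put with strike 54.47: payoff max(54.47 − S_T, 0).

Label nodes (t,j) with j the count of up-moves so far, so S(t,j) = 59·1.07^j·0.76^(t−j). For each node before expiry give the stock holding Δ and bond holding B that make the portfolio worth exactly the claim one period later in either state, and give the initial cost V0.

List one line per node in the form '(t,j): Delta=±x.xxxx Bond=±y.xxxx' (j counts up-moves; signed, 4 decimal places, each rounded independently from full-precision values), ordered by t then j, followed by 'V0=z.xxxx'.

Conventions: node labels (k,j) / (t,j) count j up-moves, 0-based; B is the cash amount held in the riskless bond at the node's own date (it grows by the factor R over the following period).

(0,0): Delta=-0.4120 Bond=26.5060
(1,0): Delta=-1.0000 Bond=53.4020
(1,1): Delta=-0.3317 Bond=21.9658
V0=2.1979

Since d<R<u, set p* = (R−d)/(u−d) = 0.8387; price each node as the discounted p*-expectation of its children.
At maturity the claim pays: V(2,0)=20.3916, V(2,1)=6.4912, V(2,2)=0.0000
Node (1,0) S=44.8400: V=(p*·6.4912+(1−p*)·20.3916)/1.02=8.5620; Δ=(6.4912−20.3916)/(47.9788−34.0784)=-1.0000; B=V−Δ·S=53.4020
Node (1,1) S=63.1300: V=(p*·0.0000+(1−p*)·6.4912)/1.02=1.0264; Δ=(0.0000−6.4912)/(67.5491−47.9788)=-0.3317; B=V−Δ·S=21.9658
Node (0,0) S=59.0000: V=(p*·1.0264+(1−p*)·8.5620)/1.02=2.1979; Δ=(1.0264−8.5620)/(63.1300−44.8400)=-0.4120; B=V−Δ·S=26.5060
Sanity check at the root: Δ(0,0)·S0 + B(0,0) reproduces V0 = 2.1979.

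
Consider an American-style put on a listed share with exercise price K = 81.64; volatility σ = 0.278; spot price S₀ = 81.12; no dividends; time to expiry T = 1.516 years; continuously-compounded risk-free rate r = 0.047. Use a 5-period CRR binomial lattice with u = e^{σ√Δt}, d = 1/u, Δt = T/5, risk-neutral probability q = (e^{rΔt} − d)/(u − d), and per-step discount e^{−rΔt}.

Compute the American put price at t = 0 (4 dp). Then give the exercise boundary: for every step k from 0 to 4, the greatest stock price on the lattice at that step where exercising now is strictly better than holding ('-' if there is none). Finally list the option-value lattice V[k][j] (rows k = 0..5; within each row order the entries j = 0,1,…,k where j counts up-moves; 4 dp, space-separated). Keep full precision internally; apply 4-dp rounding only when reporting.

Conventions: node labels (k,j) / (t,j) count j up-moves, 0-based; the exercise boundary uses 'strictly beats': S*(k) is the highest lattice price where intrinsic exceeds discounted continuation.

Δt=0.30320  u=1.16541  d=0.85806  q=0.50850  discount=0.98585
step 5 (expiry): payoffs max(K−S,0) = 43.9066 30.3908 12.0339 0.0000 0.0000 0.0000
step 4: (k=4,j=0): S=43.9750, K−S=37.6650, hold=36.5098 ⇒ V=37.6650 exercise | (k=4,j=1): S=59.7265, K−S=21.9135, hold=20.7583 ⇒ V=21.9135 exercise | (k=4,j=2): S=81.1200, K−S=0.5200, hold=5.8309 ⇒ V=5.8309 continue | (k=4,j=3): S=110.1764, K−S=0.0000, hold=0.0000 ⇒ V=0.0000 continue | (k=4,j=4): S=149.6407, K−S=0.0000, hold=0.0000 ⇒ V=0.0000 continue  boundary S*=59.7265
step 3: (k=3,j=0): S=51.2492, K−S=30.3908, hold=29.2357 ⇒ V=30.3908 exercise | (k=3,j=1): S=69.6061, K−S=12.0339, hold=13.5411 ⇒ V=13.5411 continue | (k=3,j=2): S=94.5384, K−S=0.0000, hold=2.8253 ⇒ V=2.8253 continue | (k=3,j=3): S=128.4012, K−S=0.0000, hold=0.0000 ⇒ V=0.0000 continue  boundary S*=51.2492
step 2: (k=2,j=0): S=59.7265, K−S=21.9135, hold=21.5139 ⇒ V=21.9135 exercise | (k=2,j=1): S=81.1200, K−S=0.5200, hold=7.9776 ⇒ V=7.9776 continue | (k=2,j=2): S=110.1764, K−S=0.0000, hold=1.3690 ⇒ V=1.3690 continue  boundary S*=59.7265
step 1: (k=1,j=0): S=69.6061, K−S=12.0339, hold=14.6173 ⇒ V=14.6173 continue | (k=1,j=1): S=94.5384, K−S=0.0000, hold=4.5518 ⇒ V=4.5518 continue  boundary S*=-
step 0: (k=0,j=0): S=81.1200, K−S=0.5200, hold=9.3645 ⇒ V=9.3645 continue  boundary S*=-

price = 9.3645
boundary = - - 59.7265 51.2492 59.7265
tree:
9.3645
14.6173 4.5518
21.9135 7.9776 1.3690
30.3908 13.5411 2.8253 0.0000
37.6650 21.9135 5.8309 0.0000 0.0000
43.9066 30.3908 12.0339 0.0000 0.0000 0.0000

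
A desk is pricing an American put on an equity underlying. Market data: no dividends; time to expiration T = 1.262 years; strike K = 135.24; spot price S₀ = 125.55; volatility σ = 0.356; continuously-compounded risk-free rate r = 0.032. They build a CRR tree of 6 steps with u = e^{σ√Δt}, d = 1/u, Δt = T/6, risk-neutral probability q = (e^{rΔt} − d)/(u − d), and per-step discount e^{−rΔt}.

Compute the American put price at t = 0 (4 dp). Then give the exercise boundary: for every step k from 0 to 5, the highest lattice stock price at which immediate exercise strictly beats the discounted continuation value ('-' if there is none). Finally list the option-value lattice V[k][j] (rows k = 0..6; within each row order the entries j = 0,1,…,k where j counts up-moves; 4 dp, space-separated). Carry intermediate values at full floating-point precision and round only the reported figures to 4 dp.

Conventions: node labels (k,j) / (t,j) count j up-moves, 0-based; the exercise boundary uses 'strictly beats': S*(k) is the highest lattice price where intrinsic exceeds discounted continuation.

Δt=0.21033, u=1.17735, d=0.84936, q=0.47986, disc=e^(-rΔt)=0.99329
k=6 terminal: V=max(K-S,0) → 88.1015 69.8985 44.6661 9.6900 0.0000 0.0000 0.0000
k=5: j=0 S=55.4986 intr=79.7414 cont=78.8342 V=79.7414[EX]; j=1 S=76.9301 intr=58.3099 cont=57.4027 V=58.3099[EX]; j=2 S=106.6375 intr=28.6025 cont=27.6953 V=28.6025[EX]; j=3 S=147.8167 intr=0.0000 cont=5.0063 V=5.0063[hold]; j=4 S=204.8978 intr=0.0000 cont=0.0000 V=0.0000[hold]; j=5 S=284.0214 intr=0.0000 cont=0.0000 V=0.0000[hold]  S*(5)=106.6375
k=4: j=0 S=65.3415 intr=69.8985 cont=68.9913 V=69.8985[EX]; j=1 S=90.5739 intr=44.6661 cont=43.7589 V=44.6661[EX]; j=2 S=125.5500 intr=9.6900 cont=17.1637 V=17.1637[hold]; j=3 S=174.0325 intr=0.0000 cont=2.5865 V=2.5865[hold]; j=4 S=241.2372 intr=0.0000 cont=0.0000 V=0.0000[hold]  S*(4)=90.5739
k=3: j=0 S=76.9301 intr=58.3099 cont=57.4027 V=58.3099[EX]; j=1 S=106.6375 intr=28.6025 cont=31.2576 V=31.2576[hold]; j=2 S=147.8167 intr=0.0000 cont=10.1004 V=10.1004[hold]; j=3 S=204.8978 intr=0.0000 cont=1.3363 V=1.3363[hold]  S*(3)=76.9301
k=2: j=0 S=90.5739 intr=44.6661 cont=45.0245 V=45.0245[hold]; j=1 S=125.5500 intr=9.6900 cont=20.9635 V=20.9635[hold]; j=2 S=174.0325 intr=0.0000 cont=5.8553 V=5.8553[hold]  S*(2)=-
k=1: j=0 S=106.6375 intr=28.6025 cont=33.2539 V=33.2539[hold]; j=1 S=147.8167 intr=0.0000 cont=13.6216 V=13.6216[hold]  S*(1)=-
k=0: j=0 S=125.5500 intr=9.6900 cont=23.6732 V=23.6732[hold]  S*(0)=-

price = 23.6732
boundary = - - - 76.9301 90.5739 106.6375
tree:
23.6732
33.2539 13.6216
45.0245 20.9635 5.8553
58.3099 31.2576 10.1004 1.3363
69.8985 44.6661 17.1637 2.5865 0.0000
79.7414 58.3099 28.6025 5.0063 0.0000 0.0000
88.1015 69.8985 44.6661 9.6900 0.0000 0.0000 0.0000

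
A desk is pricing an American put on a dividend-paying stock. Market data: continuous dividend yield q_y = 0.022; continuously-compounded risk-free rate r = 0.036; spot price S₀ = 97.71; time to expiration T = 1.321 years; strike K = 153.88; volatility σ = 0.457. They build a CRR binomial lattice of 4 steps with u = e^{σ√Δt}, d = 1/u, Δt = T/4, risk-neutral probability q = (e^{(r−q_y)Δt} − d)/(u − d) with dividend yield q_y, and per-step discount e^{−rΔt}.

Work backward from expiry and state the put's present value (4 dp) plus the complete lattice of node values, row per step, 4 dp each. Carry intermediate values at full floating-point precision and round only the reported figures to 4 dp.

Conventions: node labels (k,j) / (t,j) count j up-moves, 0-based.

params: Δt=0.33025 u=1.30034 d=0.76903 q=0.44344 e^(-rΔt)=0.98818
t_4 payoffs: 119.7048 96.0937 56.1700 0.0000 0.0000
k=3: node(3,0) S=44.4394 payoff=109.4406 vs cont=107.9437 → 109.4406 [stop]  node(3,1) S=75.1419 payoff=78.7381 vs cont=77.4634 → 78.7381 [stop]  node(3,2) S=127.0562 payoff=26.8238 vs cont=30.8925 → 30.8925 [wait]  node(3,3) S=214.8375 payoff=0.0000 vs cont=0.0000 → 0.0000 [wait]
k=2: node(2,0) S=57.7863 payoff=96.0937 vs cont=94.6934 → 96.0937 [stop]  node(2,1) S=97.7100 payoff=56.1700 vs cont=56.8416 → 56.8416 [wait]  node(2,2) S=165.2163 payoff=0.0000 vs cont=16.9903 → 16.9903 [wait]
k=1: node(1,0) S=75.1419 payoff=78.7381 vs cont=77.7577 → 78.7381 [stop]  node(1,1) S=127.0562 payoff=26.8238 vs cont=38.7070 → 38.7070 [wait]
k=0: node(0,0) S=97.7100 payoff=56.1700 vs cont=60.2659 → 60.2659 [wait]

price = 60.2659
tree:
60.2659
78.7381 38.7070
96.0937 56.8416 16.9903
109.4406 78.7381 30.8925 0.0000
119.7048 96.0937 56.1700 0.0000 0.0000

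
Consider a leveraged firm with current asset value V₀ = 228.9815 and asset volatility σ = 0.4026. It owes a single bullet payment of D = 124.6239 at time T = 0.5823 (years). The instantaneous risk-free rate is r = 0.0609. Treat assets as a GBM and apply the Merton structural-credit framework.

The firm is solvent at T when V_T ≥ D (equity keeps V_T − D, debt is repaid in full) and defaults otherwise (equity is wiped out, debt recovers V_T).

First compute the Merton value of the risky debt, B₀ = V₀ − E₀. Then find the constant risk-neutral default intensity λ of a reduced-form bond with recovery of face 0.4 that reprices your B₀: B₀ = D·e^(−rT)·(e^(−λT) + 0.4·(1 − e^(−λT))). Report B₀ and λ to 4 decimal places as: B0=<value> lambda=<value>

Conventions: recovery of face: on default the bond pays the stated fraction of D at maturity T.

With assets at 228.9815 and a single debt payment of 124.6239 at 0.5823 years:
d₁ = [ln(V₀/D) + (r + σ²/2)T] / (σ√T)
   = [ln(228.9815/124.6239) + (0.0609 + 0.5·0.4026²)·0.5823] / (0.4026·√0.5823)
   = [0.608341 + 0.082654] / 0.307218 = 2.249196
d₂ = d₁ − σ√T = 2.249196 − 0.307218 = 1.941978
N(d₁) = 0.987750,  N(d₂) = 0.973930,  e^(−rT) = 0.965159
E₀ = V₀·N(d₁) − D·e^(−rT)·N(d₂)
   = 228.9815·0.987750 − 124.6239·0.965159·0.973930 = 109.030290
B₀ = V₀ − E₀ = 228.9815 − 109.030290 = 119.951210
e^(−λT) = (B₀·e^(rT)/D − 0.4)/(1 − 0.4) = (119.9512·1.036098/124.6239 − 0.4)/0.6 = 0.99541741
λ = −ln(0.99541741)/0.5823 = 0.007888

B0=119.9512 lambda=0.0079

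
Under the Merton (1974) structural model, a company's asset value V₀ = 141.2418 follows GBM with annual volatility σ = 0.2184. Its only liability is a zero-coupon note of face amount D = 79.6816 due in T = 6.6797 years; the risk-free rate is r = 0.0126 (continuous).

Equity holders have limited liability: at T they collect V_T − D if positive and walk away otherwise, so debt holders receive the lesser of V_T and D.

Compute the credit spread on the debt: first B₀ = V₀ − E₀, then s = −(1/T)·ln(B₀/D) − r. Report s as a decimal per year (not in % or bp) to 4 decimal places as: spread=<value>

spread=0.0071

Equity is a call on the firm's assets struck at D = 79.6816:
d₁ = [ln(V₀/D) + (r + σ²/2)T] / (σ√T)
   = [ln(141.2418/79.6816) + (0.0126 + 0.5·0.2184²)·6.6797] / (0.2184·√6.6797)
   = [0.572435 + 0.243470] / 0.564457 = 1.445468
d₂ = d₁ − σ√T = 1.445468 − 0.564457 = 0.881010
N(d₁) = 0.925837,  N(d₂) = 0.810844,  e^(−rT) = 0.919280
E₀ = V₀·N(d₁) − D·e^(−rT)·N(d₂)
   = 141.2418·0.925837 − 79.6816·0.919280·0.810844 = 71.372754
B₀ = V₀ − E₀ = 141.2418 − 71.372754 = 69.869046
spread = −(1/T)·ln(B₀/D) − r = −(1/6.6797)·ln(69.869046/79.6816) − 0.0126 = 0.00707393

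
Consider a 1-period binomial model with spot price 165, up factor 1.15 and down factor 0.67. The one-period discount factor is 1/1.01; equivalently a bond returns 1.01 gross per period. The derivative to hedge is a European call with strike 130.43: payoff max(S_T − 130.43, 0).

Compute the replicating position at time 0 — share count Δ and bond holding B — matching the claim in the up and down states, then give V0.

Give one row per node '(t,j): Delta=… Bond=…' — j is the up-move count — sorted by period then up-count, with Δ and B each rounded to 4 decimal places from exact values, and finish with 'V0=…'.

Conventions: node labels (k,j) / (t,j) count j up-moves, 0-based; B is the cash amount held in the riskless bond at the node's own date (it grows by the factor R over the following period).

No-arbitrage ⇒ martingale measure with p* = (R−d)/(u−d) = 0.7083.
Terminal payoffs: V(1,0)=0.0000, V(1,1)=59.3200
Node (0,0) S=165.0000: V=(p*·59.3200+(1−p*)·0.0000)/1.01=41.6023; Δ=(59.3200−0.0000)/(189.7500−110.5500)=0.7490; B=V−Δ·S=-81.9810
Check: Δ(0,0)·S0 + B(0,0) = 41.6023 = V0.

(0,0): Delta=0.7490 Bond=-81.9810
V0=41.6023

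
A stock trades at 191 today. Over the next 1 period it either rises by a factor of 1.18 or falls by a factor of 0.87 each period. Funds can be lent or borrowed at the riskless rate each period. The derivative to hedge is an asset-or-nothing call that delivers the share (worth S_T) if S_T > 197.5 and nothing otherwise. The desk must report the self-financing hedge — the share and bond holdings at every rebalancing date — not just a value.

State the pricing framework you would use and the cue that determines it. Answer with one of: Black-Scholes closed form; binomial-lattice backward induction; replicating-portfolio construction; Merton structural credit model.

Key observation: what is demanded is not a single number but the (Δ, B) position at each node of the 1.18/0.87 tree starting at 191; constructing those positions is the replicating-portfolio method.

framework: replicating-portfolio construction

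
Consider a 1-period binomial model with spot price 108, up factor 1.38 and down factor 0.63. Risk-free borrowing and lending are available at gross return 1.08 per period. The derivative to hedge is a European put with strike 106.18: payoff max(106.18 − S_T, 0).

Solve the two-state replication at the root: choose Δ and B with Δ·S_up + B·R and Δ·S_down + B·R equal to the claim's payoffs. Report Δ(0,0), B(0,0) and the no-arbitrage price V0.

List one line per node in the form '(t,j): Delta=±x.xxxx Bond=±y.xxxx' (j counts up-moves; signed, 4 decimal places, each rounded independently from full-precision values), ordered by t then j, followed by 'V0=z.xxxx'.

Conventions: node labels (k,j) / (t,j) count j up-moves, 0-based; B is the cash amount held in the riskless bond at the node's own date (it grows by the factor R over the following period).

Arbitrage-free pricing uses the up-move probability p* = (R−d)/(u−d) = 0.6000, discounting each step at R = 1.08.
Expiry values: V(1,0)=38.1400, V(1,1)=0.0000
Node (0,0) S=108.0000: V=(p*·0.0000+(1−p*)·38.1400)/1.08=14.1259; Δ=(0.0000−38.1400)/(149.0400−68.0400)=-0.4709; B=V−Δ·S=64.9793
Verification: the root portfolio costs Δ(0,0)·S0 + B(0,0) = 14.1259, matching V0.

(0,0): Delta=-0.4709 Bond=64.9793
V0=14.1259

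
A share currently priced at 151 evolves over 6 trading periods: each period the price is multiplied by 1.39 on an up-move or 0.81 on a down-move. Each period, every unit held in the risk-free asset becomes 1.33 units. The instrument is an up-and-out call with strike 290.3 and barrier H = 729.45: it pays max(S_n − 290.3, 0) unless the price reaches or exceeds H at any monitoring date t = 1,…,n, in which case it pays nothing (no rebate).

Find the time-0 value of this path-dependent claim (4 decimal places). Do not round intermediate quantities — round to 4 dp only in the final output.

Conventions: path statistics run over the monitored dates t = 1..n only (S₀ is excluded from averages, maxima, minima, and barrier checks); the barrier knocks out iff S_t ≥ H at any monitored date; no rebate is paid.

Risk-neutral up-probability p* = (R−d)/(u−d) = (1.33−0.81)/(1.39−0.81) = 0.8966; the claim prices as the p*-weighted sum of path payoffs discounted by R^6.
Enumerate all 2^6 = 64 price paths (U = up ×1.39, D = down ×0.81); each path with k up-moves has probability p*^k·(1−p*)^(6−k).
DDDDDD: M=122.3100, payoff=0.0000, prob=0.000001
UDDDDD: M=209.8900, payoff=0.0000, prob=0.000011
DUDDDD: M=170.0109, payoff=0.0000, prob=0.000011
UUDDDD: M=291.7471, payoff=0.0000, prob=0.000092
DDUDDD: M=137.7088, payoff=0.0000, prob=0.000011
UDUDDD: M=236.3152, payoff=0.0000, prob=0.000092
DUUDDD: M=236.3152, payoff=0.0000, prob=0.000092
UUUDDD: M=405.5285, payoff=0.0000, prob=0.000798
DDDUDD: M=122.3100, payoff=0.0000, prob=0.000011
UDDUDD: M=209.8900, payoff=0.0000, prob=0.000092
DUDUDD: M=191.4153, payoff=0.0000, prob=0.000092
UUDUDD: M=328.4781, payoff=0.0000, prob=0.000798
DDUUDD: M=191.4153, payoff=0.0000, prob=0.000092
UDUUDD: M=328.4781, payoff=0.0000, prob=0.000798
DUUUDD: M=328.4781, payoff=0.0000, prob=0.000798
UUUUDD: M=563.6846, payoff=79.5334, prob=0.006914
DDDDUD: M=122.3100, payoff=0.0000, prob=0.000011
UDDDUD: M=209.8900, payoff=0.0000, prob=0.000092
DUDDUD: M=170.0109, payoff=0.0000, prob=0.000092
UUDDUD: M=291.7471, payoff=0.0000, prob=0.000798
DDUDUD: M=155.0464, payoff=0.0000, prob=0.000092
UDUDUD: M=266.0672, payoff=0.0000, prob=0.000798
DUUDUD: M=266.0672, payoff=0.0000, prob=0.000798
UUUDUD: M=456.5845, payoff=79.5334, prob=0.006914
DDDUUD: M=155.0464, payoff=0.0000, prob=0.000092
UDDUUD: M=266.0672, payoff=0.0000, prob=0.000798
DUDUUD: M=266.0672, payoff=0.0000, prob=0.000798
UUDUUD: M=456.5845, payoff=79.5334, prob=0.006914
DDUUUD: M=266.0672, payoff=0.0000, prob=0.000798
UDUUUD: M=456.5845, payoff=79.5334, prob=0.006914
DUUUUD: M=456.5845, payoff=79.5334, prob=0.006914
UUUUUD: M=783.5216, payoff=0.0000, prob=0.059924
DDDDDU: M=122.3100, payoff=0.0000, prob=0.000011
UDDDDU: M=209.8900, payoff=0.0000, prob=0.000092
DUDDDU: M=170.0109, payoff=0.0000, prob=0.000092
UUDDDU: M=291.7471, payoff=0.0000, prob=0.000798
DDUDDU: M=137.7088, payoff=0.0000, prob=0.000092
UDUDDU: M=236.3152, payoff=0.0000, prob=0.000798
DUUDDU: M=236.3152, payoff=0.0000, prob=0.000798
UUUDDU: M=405.5285, payoff=79.5334, prob=0.006914
DDDUDU: M=125.5876, payoff=0.0000, prob=0.000092
UDDUDU: M=215.5145, payoff=0.0000, prob=0.000798
DUDUDU: M=215.5145, payoff=0.0000, prob=0.000798
UUDUDU: M=369.8334, payoff=79.5334, prob=0.006914
DDUUDU: M=215.5145, payoff=0.0000, prob=0.000798
UDUUDU: M=369.8334, payoff=79.5334, prob=0.006914
DUUUDU: M=369.8334, payoff=79.5334, prob=0.006914
UUUUDU: M=634.6525, payoff=344.3525, prob=0.059924
DDDDUU: M=125.5876, payoff=0.0000, prob=0.000092
UDDDUU: M=215.5145, payoff=0.0000, prob=0.000798
DUDDUU: M=215.5145, payoff=0.0000, prob=0.000798
UUDDUU: M=369.8334, payoff=79.5334, prob=0.006914
DDUDUU: M=215.5145, payoff=0.0000, prob=0.000798
UDUDUU: M=369.8334, payoff=79.5334, prob=0.006914
DUUDUU: M=369.8334, payoff=79.5334, prob=0.006914
UUUDUU: M=634.6525, payoff=344.3525, prob=0.059924
DDDUUU: M=215.5145, payoff=0.0000, prob=0.000798
UDDUUU: M=369.8334, payoff=79.5334, prob=0.006914
DUDUUU: M=369.8334, payoff=79.5334, prob=0.006914
UUDUUU: M=634.6525, payoff=344.3525, prob=0.059924
DDUUUU: M=369.8334, payoff=79.5334, prob=0.006914
UDUUUU: M=634.6525, payoff=344.3525, prob=0.059924
DUUUUU: M=634.6525, payoff=344.3525, prob=0.059924
UUUUUU: M=1089.0950, payoff=0.0000, prob=0.519340
Price = Σ prob·payoff / R^6 = 111.423463 / 5.534901 = 20.1311

price = 20.1311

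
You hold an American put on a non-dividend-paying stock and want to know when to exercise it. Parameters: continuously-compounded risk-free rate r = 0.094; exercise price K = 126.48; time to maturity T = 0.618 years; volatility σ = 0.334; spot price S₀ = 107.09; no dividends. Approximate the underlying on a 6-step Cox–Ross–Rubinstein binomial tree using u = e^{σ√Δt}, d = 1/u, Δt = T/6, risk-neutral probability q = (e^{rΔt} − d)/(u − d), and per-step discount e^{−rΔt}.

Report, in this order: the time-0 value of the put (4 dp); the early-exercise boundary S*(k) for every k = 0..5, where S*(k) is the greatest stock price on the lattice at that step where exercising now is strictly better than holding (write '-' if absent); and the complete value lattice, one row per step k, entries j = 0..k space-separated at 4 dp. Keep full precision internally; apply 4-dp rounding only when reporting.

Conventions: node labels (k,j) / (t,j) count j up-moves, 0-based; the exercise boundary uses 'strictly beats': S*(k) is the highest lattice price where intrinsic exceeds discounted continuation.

Δt=0.10300  u=1.11315  d=0.89835  q=0.51852  discount=0.99036
step 6 (expiry): payoffs max(K−S,0) = 70.1902 56.7313 40.0544 19.3900 0.0000 0.0000 0.0000
step 5: (k=5,j=0): S=62.6589, K−S=63.8211, hold=62.6024 ⇒ V=63.8211 exercise | (k=5,j=1): S=77.6407, K−S=48.8393, hold=47.6206 ⇒ V=48.8393 exercise | (k=5,j=2): S=96.2046, K−S=30.2754, hold=29.0568 ⇒ V=30.2754 exercise | (k=5,j=3): S=119.2071, K−S=7.2729, hold=9.2459 ⇒ V=9.2459 continue | (k=5,j=4): S=147.7095, K−S=0.0000, hold=0.0000 ⇒ V=0.0000 continue | (k=5,j=5): S=183.0269, K−S=0.0000, hold=0.0000 ⇒ V=0.0000 continue  boundary S*=96.2046
step 4: (k=4,j=0): S=69.7487, K−S=56.7313, hold=55.5126 ⇒ V=56.7313 exercise | (k=4,j=1): S=86.4256, K−S=40.0544, hold=38.8357 ⇒ V=40.0544 exercise | (k=4,j=2): S=107.0900, K−S=19.3900, hold=19.1845 ⇒ V=19.3900 exercise | (k=4,j=3): S=132.6952, K−S=0.0000, hold=4.4088 ⇒ V=4.4088 continue | (k=4,j=4): S=164.4227, K−S=0.0000, hold=0.0000 ⇒ V=0.0000 continue  boundary S*=107.0900
step 3: (k=3,j=0): S=77.6407, K−S=48.8393, hold=47.6206 ⇒ V=48.8393 exercise | (k=3,j=1): S=96.2046, K−S=30.2754, hold=29.0568 ⇒ V=30.2754 exercise | (k=3,j=2): S=119.2071, K−S=7.2729, hold=11.5099 ⇒ V=11.5099 continue | (k=3,j=3): S=147.7095, K−S=0.0000, hold=2.1023 ⇒ V=2.1023 continue  boundary S*=96.2046
step 2: (k=2,j=0): S=86.4256, K−S=40.0544, hold=38.8357 ⇒ V=40.0544 exercise | (k=2,j=1): S=107.0900, K−S=19.3900, hold=20.3472 ⇒ V=20.3472 continue | (k=2,j=2): S=132.6952, K−S=0.0000, hold=6.5680 ⇒ V=6.5680 continue  boundary S*=86.4256
step 1: (k=1,j=0): S=96.2046, K−S=30.2754, hold=29.5483 ⇒ V=30.2754 exercise | (k=1,j=1): S=119.2071, K−S=7.2729, hold=13.0751 ⇒ V=13.0751 continue  boundary S*=96.2046
step 0: (k=0,j=0): S=107.0900, K−S=19.3900, hold=21.1509 ⇒ V=21.1509 continue  boundary S*=-

price = 21.1509
boundary = - 96.2046 86.4256 96.2046 107.0900 96.2046
tree:
21.1509
30.2754 13.0751
40.0544 20.3472 6.5680
48.8393 30.2754 11.5099 2.1023
56.7313 40.0544 19.3900 4.4088 0.0000
63.8211 48.8393 30.2754 9.2459 0.0000 0.0000
70.1902 56.7313 40.0544 19.3900 0.0000 0.0000 0.0000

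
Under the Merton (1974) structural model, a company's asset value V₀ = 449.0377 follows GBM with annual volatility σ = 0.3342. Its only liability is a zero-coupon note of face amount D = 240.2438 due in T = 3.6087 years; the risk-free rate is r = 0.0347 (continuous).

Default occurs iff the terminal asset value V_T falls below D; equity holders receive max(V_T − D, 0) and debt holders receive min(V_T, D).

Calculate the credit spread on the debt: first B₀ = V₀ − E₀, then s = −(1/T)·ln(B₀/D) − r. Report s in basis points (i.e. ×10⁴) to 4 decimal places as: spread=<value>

With assets at 449.0377 and a single debt payment of 240.2438 at 3.6087 years:
d₁ = [ln(V₀/D) + (r + σ²/2)T] / (σ√T)
   = [ln(449.0377/240.2438) + (0.0347 + 0.5·0.3342²)·3.6087] / (0.3342·√3.6087)
   = [0.625453 + 0.326749] / 0.634866 = 1.499848
d₂ = d₁ − σ√T = 1.499848 − 0.634866 = 0.864982
N(d₁) = 0.933173,  N(d₂) = 0.806476,  e^(−rT) = 0.882301
E₀ = V₀·N(d₁) − D·e^(−rT)·N(d₂)
   = 449.0377·0.933173 − 240.2438·0.882301·0.806476 = 248.083361
B₀ = V₀ − E₀ = 449.0377 − 248.083361 = 200.954339
spread = −(1/T)·ln(B₀/D) − r = −(1/3.6087)·ln(200.954339/240.2438) − 0.0347 = 0.01478500
in basis points: 0.01478500 × 10⁴ = 147.8500 bp

spread=147.8500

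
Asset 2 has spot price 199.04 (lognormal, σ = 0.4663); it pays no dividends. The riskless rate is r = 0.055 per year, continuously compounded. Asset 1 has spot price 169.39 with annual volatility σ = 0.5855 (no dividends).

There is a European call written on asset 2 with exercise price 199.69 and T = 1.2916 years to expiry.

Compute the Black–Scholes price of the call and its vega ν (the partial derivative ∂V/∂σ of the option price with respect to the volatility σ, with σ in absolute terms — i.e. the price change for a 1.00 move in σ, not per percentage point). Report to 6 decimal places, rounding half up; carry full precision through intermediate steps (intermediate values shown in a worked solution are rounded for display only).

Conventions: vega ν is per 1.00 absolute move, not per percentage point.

σ√T = 0.4663·√1.2916 = 0.529943
d₁ = (ln(S/K) + (r+σ²/2)T) / (σ√T) = (ln(199.04/199.69) + (0.055+0.4663²/2)·1.2916) / 0.529943 = (-0.003260 + 0.211458) / 0.529943 = 0.392868
d₂ = d₁ − σ√T = 0.392868 − 0.529943 = -0.137076
e^{−rT} = 0.931426
N(d₁) = 0.652791,  N(d₂) = 0.445486
Call price V = S·N(d₁) − K·e^{−rT}·N(d₂) = 129.931600 − 82.858770 = 47.072830
φ(d₁) = (1/√(2π))·e^{−d₁²/2} = 0.369313
ν = S·φ(d₁)·√T = 83.540843

price = 47.072830
ν = 83.540843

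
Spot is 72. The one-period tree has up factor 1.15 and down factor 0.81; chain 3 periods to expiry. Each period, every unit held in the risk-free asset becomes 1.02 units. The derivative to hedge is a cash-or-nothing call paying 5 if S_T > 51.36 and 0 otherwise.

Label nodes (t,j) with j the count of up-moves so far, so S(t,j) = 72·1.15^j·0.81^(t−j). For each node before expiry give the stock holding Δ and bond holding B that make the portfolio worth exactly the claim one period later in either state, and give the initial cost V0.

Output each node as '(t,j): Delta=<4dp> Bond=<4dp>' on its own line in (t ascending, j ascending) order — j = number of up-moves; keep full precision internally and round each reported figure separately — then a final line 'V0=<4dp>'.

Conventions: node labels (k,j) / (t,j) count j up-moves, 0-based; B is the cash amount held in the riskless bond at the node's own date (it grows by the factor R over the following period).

(0,0): Delta=0.0287 Bond=2.3818
(1,0): Delta=0.0945 Bond=-1.4093
(1,1): Delta=0.0000 Bond=4.8058
(2,0): Delta=0.3113 Bond=-11.6782
(2,1): Delta=0.0000 Bond=4.9020
(2,2): Delta=0.0000 Bond=4.9020
V0=4.4482

The replicating-portfolio and risk-neutral prices coincide; use p* = (1.02−0.81)/(1.15−0.81) = 0.6176 for the latter.
Expiry values: V(3,0)=0.0000, V(3,1)=5.0000, V(3,2)=5.0000, V(3,3)=5.0000
  t=2,j=0: stock 47.2392 → up 54.3251 (V=5.0000), down 38.2638 (V=0.0000). Price 3.0277; hedge Δ=0.3113, bond B=-11.6782.
  t=2,j=1: stock 67.0680 → up 77.1282 (V=5.0000), down 54.3251 (V=5.0000). Price 4.9020; hedge Δ=0.0000, bond B=4.9020.
  t=2,j=2: stock 95.2200 → up 109.5030 (V=5.0000), down 77.1282 (V=5.0000). Price 4.9020; hedge Δ=0.0000, bond B=4.9020.
  t=1,j=0: stock 58.3200 → up 67.0680 (V=4.9020), down 47.2392 (V=3.0277). Price 4.1033; hedge Δ=0.0945, bond B=-1.4093.
  t=1,j=1: stock 82.8000 → up 95.2200 (V=4.9020), down 67.0680 (V=4.9020). Price 4.8058; hedge Δ=0.0000, bond B=4.8058.
  t=0,j=0: stock 72.0000 → up 82.8000 (V=4.8058), down 58.3200 (V=4.1033). Price 4.4482; hedge Δ=0.0287, bond B=2.3818.
Verification: the root portfolio costs Δ(0,0)·S0 + B(0,0) = 4.4482, matching V0.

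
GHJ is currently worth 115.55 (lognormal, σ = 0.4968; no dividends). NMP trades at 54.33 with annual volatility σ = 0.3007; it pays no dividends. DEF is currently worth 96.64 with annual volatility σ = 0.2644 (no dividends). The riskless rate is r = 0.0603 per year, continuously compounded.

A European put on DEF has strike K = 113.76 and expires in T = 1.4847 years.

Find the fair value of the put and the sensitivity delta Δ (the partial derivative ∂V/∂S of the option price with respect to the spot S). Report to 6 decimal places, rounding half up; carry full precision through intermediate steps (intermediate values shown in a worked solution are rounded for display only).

σ√T = 0.2644·√1.4847 = 0.322167
d₁ = (ln(S/K) + (r+σ²/2)T) / (σ√T) = (ln(96.64/113.76) + (0.0603+0.2644²/2)·1.4847) / 0.322167 = (-0.163098 + 0.141423) / 0.322167 = -0.067279
d₂ = d₁ − σ√T = -0.067279 − 0.322167 = -0.389446
e^{−rT} = 0.914363
N(−d₁) = 0.526820,  N(−d₂) = 0.651527
Put price V = K·e^{−rT}·N(−d₂) − S·N(−d₁) = 67.770492 − 50.911908 = 16.858584
Δ = −N(−d₁) = -0.526820

price = 16.858584
Δ = -0.526820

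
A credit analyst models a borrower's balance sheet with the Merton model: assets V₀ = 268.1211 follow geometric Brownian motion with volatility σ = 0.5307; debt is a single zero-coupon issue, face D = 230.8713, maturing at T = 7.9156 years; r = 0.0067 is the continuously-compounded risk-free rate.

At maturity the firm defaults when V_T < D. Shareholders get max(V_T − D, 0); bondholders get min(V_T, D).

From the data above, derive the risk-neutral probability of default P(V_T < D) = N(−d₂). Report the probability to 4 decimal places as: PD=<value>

Apply the equity-as-call identities (strike 230.8713, horizon 7.9156 years):
d₁ = [ln(V₀/D) + (r + σ²/2)T] / (σ√T)
   = [ln(268.1211/230.8713) + (0.0067 + 0.5·0.5307²)·7.9156] / (0.5307·√7.9156)
   = [0.149578 + 1.167719] / 1.493107 = 0.882252
d₂ = d₁ − σ√T = 0.882252 − 1.493107 = -0.610855
risk-neutral PD = N(−d₂) = N(0.610855) = 0.729352

PD=0.7294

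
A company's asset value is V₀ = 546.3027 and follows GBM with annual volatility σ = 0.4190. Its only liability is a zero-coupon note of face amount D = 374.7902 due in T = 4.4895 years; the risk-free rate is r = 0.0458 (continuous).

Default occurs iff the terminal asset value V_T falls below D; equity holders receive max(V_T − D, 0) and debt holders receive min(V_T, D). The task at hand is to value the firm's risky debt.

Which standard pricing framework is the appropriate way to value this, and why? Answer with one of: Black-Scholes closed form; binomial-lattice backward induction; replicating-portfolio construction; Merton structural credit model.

framework: Merton structural credit model

Key observation: the data describe a firm's assets (V₀ = 546.3027, GBM) and a single zero-coupon debt of face 374.7902, so credit quantities follow from equity-as-call in the structural model.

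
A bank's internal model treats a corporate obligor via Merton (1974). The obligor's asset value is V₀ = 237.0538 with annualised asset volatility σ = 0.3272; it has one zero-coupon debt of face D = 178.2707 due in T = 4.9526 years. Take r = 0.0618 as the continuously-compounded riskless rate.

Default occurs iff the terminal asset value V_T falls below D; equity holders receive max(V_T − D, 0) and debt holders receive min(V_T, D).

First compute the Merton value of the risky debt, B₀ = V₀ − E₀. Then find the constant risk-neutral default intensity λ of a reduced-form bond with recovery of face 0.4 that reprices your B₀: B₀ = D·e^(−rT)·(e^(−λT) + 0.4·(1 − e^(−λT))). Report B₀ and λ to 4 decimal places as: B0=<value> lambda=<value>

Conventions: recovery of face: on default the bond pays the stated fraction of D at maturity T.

B0=116.7232 lambda=0.0412

Equity is a call on the firm's assets struck at D = 178.2707:
d₁ = [ln(V₀/D) + (r + σ²/2)T] / (σ√T)
   = [ln(237.0538/178.2707) + (0.0618 + 0.5·0.3272²)·4.9526] / (0.3272·√4.9526)
   = [0.284984 + 0.571183] / 0.728165 = 1.175787
d₂ = d₁ − σ√T = 1.175787 − 0.728165 = 0.447621
N(d₁) = 0.880160,  N(d₂) = 0.672787,  e^(−rT) = 0.736335
E₀ = V₀·N(d₁) − D·e^(−rT)·N(d₂)
   = 237.0538·0.880160 − 178.2707·0.736335·0.672787 = 120.330633
B₀ = V₀ − E₀ = 237.0538 − 120.330633 = 116.723167
e^(−λT) = (B₀·e^(rT)/D − 0.4)/(1 − 0.4) = (116.7232·1.358078/178.2707 − 0.4)/0.6 = 0.81534210
λ = −ln(0.81534210)/4.9526 = 0.041220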